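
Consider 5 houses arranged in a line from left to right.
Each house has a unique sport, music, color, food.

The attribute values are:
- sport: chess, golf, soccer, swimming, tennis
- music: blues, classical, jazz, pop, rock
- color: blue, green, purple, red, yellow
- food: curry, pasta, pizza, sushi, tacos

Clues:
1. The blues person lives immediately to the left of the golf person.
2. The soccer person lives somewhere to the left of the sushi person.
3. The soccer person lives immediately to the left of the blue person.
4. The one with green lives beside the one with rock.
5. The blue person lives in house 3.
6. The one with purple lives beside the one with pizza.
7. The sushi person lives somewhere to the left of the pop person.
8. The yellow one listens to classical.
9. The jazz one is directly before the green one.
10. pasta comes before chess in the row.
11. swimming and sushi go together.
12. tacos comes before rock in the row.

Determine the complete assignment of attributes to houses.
Solution:

House | Sport | Music | Color | Food
------------------------------------
  1   | tennis | jazz | purple | tacos
  2   | soccer | blues | green | pizza
  3   | golf | rock | blue | pasta
  4   | swimming | classical | yellow | sushi
  5   | chess | pop | red | curry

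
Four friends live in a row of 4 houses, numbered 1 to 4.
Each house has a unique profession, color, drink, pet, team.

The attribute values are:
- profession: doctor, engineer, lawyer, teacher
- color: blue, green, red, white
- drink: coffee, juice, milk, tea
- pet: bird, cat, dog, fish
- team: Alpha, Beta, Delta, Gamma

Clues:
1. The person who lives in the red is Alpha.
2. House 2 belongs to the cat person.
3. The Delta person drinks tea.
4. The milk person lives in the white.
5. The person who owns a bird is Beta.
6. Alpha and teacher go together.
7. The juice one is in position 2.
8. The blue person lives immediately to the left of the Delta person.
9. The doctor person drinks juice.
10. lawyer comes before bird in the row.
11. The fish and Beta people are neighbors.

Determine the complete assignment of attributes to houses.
Solution:

House | Profession | Color | Drink | Pet | Team
-----------------------------------------------
  1   | teacher | red | coffee | dog | Alpha
  2   | doctor | blue | juice | cat | Gamma
  3   | lawyer | green | tea | fish | Delta
  4   | engineer | white | milk | bird | Beta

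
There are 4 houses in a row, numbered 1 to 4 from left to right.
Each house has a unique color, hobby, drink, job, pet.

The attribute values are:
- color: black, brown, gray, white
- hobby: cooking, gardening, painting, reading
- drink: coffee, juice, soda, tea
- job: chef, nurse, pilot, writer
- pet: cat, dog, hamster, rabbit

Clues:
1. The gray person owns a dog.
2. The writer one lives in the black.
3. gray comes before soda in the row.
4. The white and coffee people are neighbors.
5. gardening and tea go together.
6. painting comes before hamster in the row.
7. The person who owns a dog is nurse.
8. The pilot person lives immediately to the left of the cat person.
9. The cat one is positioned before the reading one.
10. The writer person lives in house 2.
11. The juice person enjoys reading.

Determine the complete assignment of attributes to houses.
Solution:

House | Color | Hobby | Drink | Job | Pet
-----------------------------------------
  1   | white | gardening | tea | pilot | rabbit
  2   | black | painting | coffee | writer | cat
  3   | gray | reading | juice | nurse | dog
  4   | brown | cooking | soda | chef | hamster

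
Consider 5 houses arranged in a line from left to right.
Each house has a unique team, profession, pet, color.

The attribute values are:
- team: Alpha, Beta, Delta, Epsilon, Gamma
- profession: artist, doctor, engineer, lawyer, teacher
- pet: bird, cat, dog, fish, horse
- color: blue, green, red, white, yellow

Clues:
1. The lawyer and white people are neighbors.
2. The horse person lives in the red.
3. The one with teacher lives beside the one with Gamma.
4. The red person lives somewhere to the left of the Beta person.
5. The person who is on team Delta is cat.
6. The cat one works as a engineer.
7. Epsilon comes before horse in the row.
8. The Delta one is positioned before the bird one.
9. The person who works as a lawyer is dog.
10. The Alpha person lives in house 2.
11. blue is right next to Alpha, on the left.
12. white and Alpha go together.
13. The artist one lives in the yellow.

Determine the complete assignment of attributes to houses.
Solution:

House | Team | Profession | Pet | Color
---------------------------------------
  1   | Epsilon | lawyer | dog | blue
  2   | Alpha | teacher | fish | white
  3   | Gamma | doctor | horse | red
  4   | Delta | engineer | cat | green
  5   | Beta | artist | bird | yellow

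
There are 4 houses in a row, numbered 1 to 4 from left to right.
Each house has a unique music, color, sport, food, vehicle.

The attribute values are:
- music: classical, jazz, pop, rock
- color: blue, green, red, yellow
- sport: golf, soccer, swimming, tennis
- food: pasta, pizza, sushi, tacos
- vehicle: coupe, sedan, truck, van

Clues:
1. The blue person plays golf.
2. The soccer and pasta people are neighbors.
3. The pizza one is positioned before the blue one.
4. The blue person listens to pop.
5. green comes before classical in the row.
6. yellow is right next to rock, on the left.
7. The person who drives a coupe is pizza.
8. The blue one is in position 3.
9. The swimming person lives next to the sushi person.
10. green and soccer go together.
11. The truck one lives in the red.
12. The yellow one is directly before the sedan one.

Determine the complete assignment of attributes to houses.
Solution:

House | Music | Color | Sport | Food | Vehicle
----------------------------------------------
  1   | jazz | yellow | swimming | pizza | coupe
  2   | rock | green | soccer | sushi | sedan
  3   | pop | blue | golf | pasta | van
  4   | classical | red | tennis | tacos | truck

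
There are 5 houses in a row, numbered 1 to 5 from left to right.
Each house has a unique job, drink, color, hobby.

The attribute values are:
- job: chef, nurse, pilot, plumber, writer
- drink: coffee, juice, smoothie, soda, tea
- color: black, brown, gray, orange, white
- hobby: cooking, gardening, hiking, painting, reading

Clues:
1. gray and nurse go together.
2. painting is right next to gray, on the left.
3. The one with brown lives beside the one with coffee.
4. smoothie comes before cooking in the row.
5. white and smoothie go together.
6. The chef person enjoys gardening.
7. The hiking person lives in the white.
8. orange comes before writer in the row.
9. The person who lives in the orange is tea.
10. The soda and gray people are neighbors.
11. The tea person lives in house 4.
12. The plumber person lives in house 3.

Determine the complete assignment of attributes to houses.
Solution:

House | Job | Drink | Color | Hobby
-----------------------------------
  1   | pilot | soda | brown | painting
  2   | nurse | coffee | gray | reading
  3   | plumber | smoothie | white | hiking
  4   | chef | tea | orange | gardening
  5   | writer | juice | black | cooking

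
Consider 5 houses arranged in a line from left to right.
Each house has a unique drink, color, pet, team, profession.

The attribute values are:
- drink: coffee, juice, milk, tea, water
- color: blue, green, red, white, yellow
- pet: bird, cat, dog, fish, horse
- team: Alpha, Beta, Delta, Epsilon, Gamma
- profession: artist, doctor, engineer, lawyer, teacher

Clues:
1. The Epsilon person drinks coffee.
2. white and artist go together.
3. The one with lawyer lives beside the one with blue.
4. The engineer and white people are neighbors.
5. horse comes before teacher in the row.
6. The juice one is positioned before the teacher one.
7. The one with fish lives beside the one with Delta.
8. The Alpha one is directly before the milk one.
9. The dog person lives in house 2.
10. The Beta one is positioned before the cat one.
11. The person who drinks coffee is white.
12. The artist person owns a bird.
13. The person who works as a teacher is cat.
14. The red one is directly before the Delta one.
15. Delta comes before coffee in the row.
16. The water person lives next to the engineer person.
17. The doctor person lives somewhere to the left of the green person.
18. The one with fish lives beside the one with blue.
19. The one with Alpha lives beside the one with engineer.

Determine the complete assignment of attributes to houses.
Solution:

House | Drink | Color | Pet | Team | Profession
-----------------------------------------------
  1   | water | red | fish | Alpha | lawyer
  2   | milk | blue | dog | Delta | engineer
  3   | coffee | white | bird | Epsilon | artist
  4   | juice | yellow | horse | Beta | doctor
  5   | tea | green | cat | Gamma | teacher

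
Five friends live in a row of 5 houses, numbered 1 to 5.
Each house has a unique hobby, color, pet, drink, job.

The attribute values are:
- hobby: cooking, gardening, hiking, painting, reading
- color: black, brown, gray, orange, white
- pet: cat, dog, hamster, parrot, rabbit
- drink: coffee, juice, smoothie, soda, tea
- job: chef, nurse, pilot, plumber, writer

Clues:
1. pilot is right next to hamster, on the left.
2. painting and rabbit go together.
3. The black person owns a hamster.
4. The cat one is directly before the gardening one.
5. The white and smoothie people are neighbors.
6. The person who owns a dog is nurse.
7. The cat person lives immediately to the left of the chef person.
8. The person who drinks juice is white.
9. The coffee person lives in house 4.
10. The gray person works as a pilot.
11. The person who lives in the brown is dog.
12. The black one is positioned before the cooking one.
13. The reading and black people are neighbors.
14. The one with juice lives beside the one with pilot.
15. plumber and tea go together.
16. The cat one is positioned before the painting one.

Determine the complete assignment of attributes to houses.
Solution:

House | Hobby | Color | Pet | Drink | Job
-----------------------------------------
  1   | hiking | white | parrot | juice | writer
  2   | reading | gray | cat | smoothie | pilot
  3   | gardening | black | hamster | soda | chef
  4   | cooking | brown | dog | coffee | nurse
  5   | painting | orange | rabbit | tea | plumber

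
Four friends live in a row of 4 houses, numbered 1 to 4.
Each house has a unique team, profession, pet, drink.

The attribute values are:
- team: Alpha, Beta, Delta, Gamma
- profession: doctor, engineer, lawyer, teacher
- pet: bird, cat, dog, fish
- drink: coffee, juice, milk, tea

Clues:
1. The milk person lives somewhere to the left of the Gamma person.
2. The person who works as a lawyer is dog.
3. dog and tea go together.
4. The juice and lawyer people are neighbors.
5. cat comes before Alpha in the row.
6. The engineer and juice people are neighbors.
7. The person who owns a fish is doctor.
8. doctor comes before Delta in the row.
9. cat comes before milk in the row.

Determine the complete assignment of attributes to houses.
Solution:

House | Team | Profession | Pet | Drink
---------------------------------------
  1   | Beta | teacher | cat | coffee
  2   | Alpha | engineer | bird | milk
  3   | Gamma | doctor | fish | juice
  4   | Delta | lawyer | dog | tea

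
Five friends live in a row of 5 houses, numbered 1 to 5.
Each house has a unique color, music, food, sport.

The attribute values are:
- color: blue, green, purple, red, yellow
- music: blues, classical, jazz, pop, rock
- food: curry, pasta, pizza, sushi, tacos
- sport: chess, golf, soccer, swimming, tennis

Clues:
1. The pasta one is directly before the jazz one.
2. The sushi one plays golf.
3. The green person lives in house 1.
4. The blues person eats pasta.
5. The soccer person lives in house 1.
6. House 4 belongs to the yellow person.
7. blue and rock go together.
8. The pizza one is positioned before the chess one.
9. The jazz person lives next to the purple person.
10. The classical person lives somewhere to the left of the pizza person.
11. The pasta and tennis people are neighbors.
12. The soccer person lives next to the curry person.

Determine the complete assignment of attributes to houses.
Solution:

House | Color | Music | Food | Sport
------------------------------------
  1   | green | blues | pasta | soccer
  2   | red | jazz | curry | tennis
  3   | purple | classical | sushi | golf
  4   | yellow | pop | pizza | swimming
  5   | blue | rock | tacos | chess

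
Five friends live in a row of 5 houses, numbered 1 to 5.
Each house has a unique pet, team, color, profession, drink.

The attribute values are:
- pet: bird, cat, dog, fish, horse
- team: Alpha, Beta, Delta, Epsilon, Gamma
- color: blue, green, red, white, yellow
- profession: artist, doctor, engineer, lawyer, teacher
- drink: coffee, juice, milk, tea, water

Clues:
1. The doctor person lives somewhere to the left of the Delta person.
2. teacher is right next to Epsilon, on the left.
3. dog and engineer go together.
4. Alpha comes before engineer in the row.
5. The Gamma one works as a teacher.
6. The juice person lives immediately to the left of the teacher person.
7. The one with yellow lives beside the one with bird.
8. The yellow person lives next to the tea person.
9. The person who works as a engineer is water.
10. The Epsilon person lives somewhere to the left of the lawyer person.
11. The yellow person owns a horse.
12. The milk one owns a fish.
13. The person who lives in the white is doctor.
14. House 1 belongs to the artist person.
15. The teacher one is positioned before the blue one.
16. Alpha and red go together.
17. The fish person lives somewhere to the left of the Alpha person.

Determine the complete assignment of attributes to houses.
Solution:

House | Pet | Team | Color | Profession | Drink
-----------------------------------------------
  1   | horse | Beta | yellow | artist | juice
  2   | bird | Gamma | green | teacher | tea
  3   | fish | Epsilon | white | doctor | milk
  4   | cat | Alpha | red | lawyer | coffee
  5   | dog | Delta | blue | engineer | water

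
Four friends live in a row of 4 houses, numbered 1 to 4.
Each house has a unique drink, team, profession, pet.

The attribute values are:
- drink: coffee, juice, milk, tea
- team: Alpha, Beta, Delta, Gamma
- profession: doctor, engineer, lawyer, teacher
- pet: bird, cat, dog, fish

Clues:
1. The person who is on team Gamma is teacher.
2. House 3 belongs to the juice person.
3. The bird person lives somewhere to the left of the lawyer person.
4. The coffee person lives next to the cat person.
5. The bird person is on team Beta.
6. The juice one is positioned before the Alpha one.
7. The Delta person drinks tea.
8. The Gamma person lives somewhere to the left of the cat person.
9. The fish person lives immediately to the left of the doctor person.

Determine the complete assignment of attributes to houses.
Solution:

House | Drink | Team | Profession | Pet
---------------------------------------
  1   | coffee | Gamma | teacher | fish
  2   | tea | Delta | doctor | cat
  3   | juice | Beta | engineer | bird
  4   | milk | Alpha | lawyer | dog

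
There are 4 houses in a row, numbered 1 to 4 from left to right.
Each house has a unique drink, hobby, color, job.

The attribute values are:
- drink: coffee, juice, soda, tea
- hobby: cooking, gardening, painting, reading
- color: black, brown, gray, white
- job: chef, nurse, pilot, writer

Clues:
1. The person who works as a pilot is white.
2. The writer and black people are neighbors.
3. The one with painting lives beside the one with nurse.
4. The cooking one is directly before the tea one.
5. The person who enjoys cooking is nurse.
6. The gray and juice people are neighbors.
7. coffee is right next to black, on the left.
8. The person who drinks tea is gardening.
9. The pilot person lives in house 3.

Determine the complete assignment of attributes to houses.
Solution:

House | Drink | Hobby | Color | Job
-----------------------------------
  1   | coffee | painting | gray | writer
  2   | juice | cooking | black | nurse
  3   | tea | gardening | white | pilot
  4   | soda | reading | brown | chef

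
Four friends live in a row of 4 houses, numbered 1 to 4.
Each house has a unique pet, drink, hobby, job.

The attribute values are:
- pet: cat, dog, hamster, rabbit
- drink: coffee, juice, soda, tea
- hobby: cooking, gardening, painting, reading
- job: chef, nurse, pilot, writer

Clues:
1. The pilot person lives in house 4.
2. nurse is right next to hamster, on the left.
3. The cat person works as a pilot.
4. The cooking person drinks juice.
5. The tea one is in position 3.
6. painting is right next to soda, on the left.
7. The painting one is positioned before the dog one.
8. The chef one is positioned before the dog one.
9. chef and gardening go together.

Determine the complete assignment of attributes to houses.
Solution:

House | Pet | Drink | Hobby | Job
---------------------------------
  1   | rabbit | coffee | painting | nurse
  2   | hamster | soda | gardening | chef
  3   | dog | tea | reading | writer
  4   | cat | juice | cooking | pilot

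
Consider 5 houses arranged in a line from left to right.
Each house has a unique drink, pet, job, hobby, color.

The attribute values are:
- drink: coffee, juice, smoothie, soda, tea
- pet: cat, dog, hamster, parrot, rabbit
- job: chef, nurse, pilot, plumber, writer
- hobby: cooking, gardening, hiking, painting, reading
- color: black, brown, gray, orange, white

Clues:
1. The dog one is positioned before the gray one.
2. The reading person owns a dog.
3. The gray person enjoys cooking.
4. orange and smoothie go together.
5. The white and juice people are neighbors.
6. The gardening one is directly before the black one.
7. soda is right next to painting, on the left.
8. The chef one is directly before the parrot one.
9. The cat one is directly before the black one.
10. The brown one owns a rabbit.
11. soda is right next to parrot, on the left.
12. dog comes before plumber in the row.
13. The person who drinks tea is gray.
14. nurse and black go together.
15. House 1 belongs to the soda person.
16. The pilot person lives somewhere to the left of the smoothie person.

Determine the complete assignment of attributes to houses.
Solution:

House | Drink | Pet | Job | Hobby | Color
-----------------------------------------
  1   | soda | cat | chef | gardening | white
  2   | juice | parrot | nurse | painting | black
  3   | coffee | rabbit | pilot | hiking | brown
  4   | smoothie | dog | writer | reading | orange
  5   | tea | hamster | plumber | cooking | gray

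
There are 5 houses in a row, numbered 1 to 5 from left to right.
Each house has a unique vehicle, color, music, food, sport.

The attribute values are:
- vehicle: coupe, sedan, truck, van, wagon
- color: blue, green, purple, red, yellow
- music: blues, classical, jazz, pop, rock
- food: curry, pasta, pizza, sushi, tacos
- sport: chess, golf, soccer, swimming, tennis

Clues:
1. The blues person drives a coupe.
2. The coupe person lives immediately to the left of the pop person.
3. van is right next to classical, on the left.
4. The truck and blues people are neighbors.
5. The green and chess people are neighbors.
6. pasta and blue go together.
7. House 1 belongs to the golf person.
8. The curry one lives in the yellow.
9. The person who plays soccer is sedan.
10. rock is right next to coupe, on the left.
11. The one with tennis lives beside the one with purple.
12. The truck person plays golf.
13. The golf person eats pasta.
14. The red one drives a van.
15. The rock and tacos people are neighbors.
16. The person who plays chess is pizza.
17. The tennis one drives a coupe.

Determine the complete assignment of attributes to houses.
Solution:

House | Vehicle | Color | Music | Food | Sport
----------------------------------------------
  1   | truck | blue | rock | pasta | golf
  2   | coupe | green | blues | tacos | tennis
  3   | wagon | purple | pop | pizza | chess
  4   | van | red | jazz | sushi | swimming
  5   | sedan | yellow | classical | curry | soccer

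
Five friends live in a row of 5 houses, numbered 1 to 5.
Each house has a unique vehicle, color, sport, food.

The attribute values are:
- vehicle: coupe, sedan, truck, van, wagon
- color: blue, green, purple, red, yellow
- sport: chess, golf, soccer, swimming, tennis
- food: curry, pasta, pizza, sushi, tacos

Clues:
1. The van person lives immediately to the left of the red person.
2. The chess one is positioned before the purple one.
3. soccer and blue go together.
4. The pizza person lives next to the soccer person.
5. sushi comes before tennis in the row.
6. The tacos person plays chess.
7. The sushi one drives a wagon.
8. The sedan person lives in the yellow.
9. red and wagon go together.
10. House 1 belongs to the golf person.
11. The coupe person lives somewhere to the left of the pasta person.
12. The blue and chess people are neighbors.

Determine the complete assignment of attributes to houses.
Solution:

House | Vehicle | Color | Sport | Food
--------------------------------------
  1   | sedan | yellow | golf | pizza
  2   | coupe | blue | soccer | curry
  3   | van | green | chess | tacos
  4   | wagon | red | swimming | sushi
  5   | truck | purple | tennis | pasta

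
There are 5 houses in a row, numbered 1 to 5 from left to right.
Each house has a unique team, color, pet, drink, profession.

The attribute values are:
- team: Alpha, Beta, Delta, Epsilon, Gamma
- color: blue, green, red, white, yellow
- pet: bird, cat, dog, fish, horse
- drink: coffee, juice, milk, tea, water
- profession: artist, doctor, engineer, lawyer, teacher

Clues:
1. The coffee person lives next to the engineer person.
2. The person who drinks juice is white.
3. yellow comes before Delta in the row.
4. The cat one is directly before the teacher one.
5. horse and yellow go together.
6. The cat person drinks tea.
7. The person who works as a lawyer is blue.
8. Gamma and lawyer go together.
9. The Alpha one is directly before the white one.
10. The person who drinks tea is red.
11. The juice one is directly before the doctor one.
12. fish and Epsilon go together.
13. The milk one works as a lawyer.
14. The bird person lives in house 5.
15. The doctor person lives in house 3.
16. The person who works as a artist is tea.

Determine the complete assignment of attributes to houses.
Solution:

House | Team | Color | Pet | Drink | Profession
-----------------------------------------------
  1   | Alpha | red | cat | tea | artist
  2   | Epsilon | white | fish | juice | teacher
  3   | Beta | yellow | horse | coffee | doctor
  4   | Delta | green | dog | water | engineer
  5   | Gamma | blue | bird | milk | lawyer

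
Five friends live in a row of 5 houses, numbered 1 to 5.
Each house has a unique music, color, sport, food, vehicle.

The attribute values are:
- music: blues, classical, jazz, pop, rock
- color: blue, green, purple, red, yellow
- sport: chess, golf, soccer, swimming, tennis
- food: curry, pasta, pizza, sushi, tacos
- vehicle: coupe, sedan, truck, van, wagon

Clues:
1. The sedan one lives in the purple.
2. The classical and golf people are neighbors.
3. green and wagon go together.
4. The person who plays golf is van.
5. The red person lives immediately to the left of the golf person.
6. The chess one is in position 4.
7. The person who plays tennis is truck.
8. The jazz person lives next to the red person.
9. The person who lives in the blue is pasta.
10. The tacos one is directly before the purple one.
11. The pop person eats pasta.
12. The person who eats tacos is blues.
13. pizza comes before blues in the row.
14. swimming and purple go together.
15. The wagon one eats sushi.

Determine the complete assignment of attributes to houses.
Solution:

House | Music | Color | Sport | Food | Vehicle
----------------------------------------------
  1   | jazz | green | soccer | sushi | wagon
  2   | classical | red | tennis | pizza | truck
  3   | pop | blue | golf | pasta | van
  4   | blues | yellow | chess | tacos | coupe
  5   | rock | purple | swimming | curry | sedan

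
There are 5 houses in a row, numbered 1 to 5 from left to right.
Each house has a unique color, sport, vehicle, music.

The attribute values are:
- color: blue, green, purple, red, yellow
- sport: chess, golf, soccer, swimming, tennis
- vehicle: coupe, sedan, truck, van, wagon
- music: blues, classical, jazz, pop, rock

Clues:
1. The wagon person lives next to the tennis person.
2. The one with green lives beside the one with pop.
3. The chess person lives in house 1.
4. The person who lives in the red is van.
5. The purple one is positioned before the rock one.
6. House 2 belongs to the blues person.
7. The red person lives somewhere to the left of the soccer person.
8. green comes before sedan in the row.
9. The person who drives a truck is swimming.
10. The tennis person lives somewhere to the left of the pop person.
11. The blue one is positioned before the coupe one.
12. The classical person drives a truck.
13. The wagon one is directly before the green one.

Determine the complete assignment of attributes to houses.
Solution:

House | Color | Sport | Vehicle | Music
---------------------------------------
  1   | blue | chess | wagon | jazz
  2   | green | tennis | coupe | blues
  3   | red | golf | van | pop
  4   | purple | swimming | truck | classical
  5   | yellow | soccer | sedan | rock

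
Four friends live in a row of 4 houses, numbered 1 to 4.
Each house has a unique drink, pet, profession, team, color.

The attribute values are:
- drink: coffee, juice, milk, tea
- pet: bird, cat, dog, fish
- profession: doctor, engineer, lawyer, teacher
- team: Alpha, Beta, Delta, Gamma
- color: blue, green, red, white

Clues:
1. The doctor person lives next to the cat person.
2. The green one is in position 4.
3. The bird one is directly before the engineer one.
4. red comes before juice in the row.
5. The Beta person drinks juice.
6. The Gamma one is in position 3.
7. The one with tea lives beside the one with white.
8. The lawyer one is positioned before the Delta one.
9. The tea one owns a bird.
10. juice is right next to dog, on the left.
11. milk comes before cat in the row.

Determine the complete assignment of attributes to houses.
Solution:

House | Drink | Pet | Profession | Team | Color
-----------------------------------------------
  1   | tea | bird | lawyer | Alpha | red
  2   | juice | fish | engineer | Beta | white
  3   | milk | dog | doctor | Gamma | blue
  4   | coffee | cat | teacher | Delta | green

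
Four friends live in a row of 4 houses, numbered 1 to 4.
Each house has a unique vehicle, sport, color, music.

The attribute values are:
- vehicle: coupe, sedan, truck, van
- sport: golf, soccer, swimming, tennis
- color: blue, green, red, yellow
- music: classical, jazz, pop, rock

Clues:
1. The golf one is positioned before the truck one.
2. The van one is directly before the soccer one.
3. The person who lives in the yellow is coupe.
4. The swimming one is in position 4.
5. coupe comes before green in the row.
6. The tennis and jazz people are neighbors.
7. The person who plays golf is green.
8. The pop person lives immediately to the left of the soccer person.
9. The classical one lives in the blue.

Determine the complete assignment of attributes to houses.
Solution:

House | Vehicle | Sport | Color | Music
---------------------------------------
  1   | van | tennis | red | pop
  2   | coupe | soccer | yellow | jazz
  3   | sedan | golf | green | rock
  4   | truck | swimming | blue | classical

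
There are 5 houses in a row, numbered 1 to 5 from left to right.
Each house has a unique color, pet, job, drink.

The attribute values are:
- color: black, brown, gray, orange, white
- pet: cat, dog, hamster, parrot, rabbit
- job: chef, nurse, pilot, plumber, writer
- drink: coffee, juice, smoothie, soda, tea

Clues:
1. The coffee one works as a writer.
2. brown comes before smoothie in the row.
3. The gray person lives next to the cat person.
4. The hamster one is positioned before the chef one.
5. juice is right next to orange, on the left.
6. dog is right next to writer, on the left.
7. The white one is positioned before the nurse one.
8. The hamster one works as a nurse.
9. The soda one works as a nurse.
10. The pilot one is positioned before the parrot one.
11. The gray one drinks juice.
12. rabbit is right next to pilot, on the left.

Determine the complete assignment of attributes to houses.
Solution:

House | Color | Pet | Job | Drink
---------------------------------
  1   | white | rabbit | plumber | tea
  2   | gray | dog | pilot | juice
  3   | orange | cat | writer | coffee
  4   | brown | hamster | nurse | soda
  5   | black | parrot | chef | smoothie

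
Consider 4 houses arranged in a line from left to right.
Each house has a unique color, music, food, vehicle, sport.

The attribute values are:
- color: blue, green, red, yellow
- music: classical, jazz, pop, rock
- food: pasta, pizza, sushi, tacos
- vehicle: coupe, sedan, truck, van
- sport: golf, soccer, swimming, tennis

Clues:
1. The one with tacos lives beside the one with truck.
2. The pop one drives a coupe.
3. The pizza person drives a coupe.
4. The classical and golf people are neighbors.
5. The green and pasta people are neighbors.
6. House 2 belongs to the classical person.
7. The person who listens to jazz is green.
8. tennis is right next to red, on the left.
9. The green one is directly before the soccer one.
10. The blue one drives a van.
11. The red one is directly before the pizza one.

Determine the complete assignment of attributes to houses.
Solution:

House | Color | Music | Food | Vehicle | Sport
----------------------------------------------
  1   | green | jazz | tacos | sedan | tennis
  2   | red | classical | pasta | truck | soccer
  3   | yellow | pop | pizza | coupe | golf
  4   | blue | rock | sushi | van | swimming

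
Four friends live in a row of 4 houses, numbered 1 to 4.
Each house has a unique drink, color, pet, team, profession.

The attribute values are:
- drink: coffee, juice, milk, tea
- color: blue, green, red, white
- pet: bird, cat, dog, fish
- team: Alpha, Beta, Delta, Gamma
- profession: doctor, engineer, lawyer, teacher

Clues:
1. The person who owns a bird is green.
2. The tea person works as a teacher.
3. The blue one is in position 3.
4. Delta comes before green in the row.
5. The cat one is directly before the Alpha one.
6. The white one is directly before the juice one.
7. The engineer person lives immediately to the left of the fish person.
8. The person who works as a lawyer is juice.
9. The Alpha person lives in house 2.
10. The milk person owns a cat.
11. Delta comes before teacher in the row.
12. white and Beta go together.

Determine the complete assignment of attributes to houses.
Solution:

House | Drink | Color | Pet | Team | Profession
-----------------------------------------------
  1   | milk | white | cat | Beta | engineer
  2   | juice | red | fish | Alpha | lawyer
  3   | coffee | blue | dog | Delta | doctor
  4   | tea | green | bird | Gamma | teacher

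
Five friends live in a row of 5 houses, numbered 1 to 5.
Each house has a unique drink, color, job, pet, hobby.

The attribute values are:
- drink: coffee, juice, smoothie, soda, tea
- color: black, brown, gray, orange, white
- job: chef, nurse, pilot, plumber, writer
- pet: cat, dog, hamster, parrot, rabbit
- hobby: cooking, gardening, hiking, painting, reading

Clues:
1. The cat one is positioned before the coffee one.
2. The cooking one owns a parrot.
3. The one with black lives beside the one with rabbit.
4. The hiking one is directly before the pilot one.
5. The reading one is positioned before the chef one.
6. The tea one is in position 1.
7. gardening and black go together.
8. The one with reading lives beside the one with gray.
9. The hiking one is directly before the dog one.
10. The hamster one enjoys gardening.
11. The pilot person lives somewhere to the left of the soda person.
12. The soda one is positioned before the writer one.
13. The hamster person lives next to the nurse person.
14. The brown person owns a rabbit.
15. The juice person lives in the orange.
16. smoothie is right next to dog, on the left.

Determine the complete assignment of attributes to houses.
Solution:

House | Drink | Color | Job | Pet | Hobby
-----------------------------------------
  1   | tea | black | plumber | hamster | gardening
  2   | smoothie | brown | nurse | rabbit | hiking
  3   | juice | orange | pilot | dog | reading
  4   | soda | gray | chef | cat | painting
  5   | coffee | white | writer | parrot | cooking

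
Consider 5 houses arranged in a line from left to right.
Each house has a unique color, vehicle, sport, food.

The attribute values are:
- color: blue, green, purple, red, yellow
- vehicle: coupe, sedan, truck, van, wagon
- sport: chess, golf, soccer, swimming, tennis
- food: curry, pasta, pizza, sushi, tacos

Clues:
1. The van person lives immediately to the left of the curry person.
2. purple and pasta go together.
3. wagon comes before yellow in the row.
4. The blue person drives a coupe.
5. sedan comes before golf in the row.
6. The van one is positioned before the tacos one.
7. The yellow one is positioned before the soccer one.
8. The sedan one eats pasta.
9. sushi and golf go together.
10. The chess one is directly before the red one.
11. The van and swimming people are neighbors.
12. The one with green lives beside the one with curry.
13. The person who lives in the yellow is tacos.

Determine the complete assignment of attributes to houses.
Solution:

House | Color | Vehicle | Sport | Food
--------------------------------------
  1   | green | van | chess | pizza
  2   | red | wagon | swimming | curry
  3   | yellow | truck | tennis | tacos
  4   | purple | sedan | soccer | pasta
  5   | blue | coupe | golf | sushi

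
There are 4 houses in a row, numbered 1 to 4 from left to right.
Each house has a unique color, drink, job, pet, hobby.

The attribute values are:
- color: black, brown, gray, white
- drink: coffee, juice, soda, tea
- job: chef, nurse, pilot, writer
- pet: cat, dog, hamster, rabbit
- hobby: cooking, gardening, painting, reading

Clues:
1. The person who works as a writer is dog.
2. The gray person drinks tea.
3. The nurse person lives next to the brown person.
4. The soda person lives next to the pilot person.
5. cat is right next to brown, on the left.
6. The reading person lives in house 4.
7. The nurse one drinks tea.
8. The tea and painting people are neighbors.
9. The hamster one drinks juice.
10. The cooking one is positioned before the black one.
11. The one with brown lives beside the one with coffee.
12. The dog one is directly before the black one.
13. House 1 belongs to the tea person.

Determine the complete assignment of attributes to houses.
Solution:

House | Color | Drink | Job | Pet | Hobby
-----------------------------------------
  1   | gray | tea | nurse | cat | cooking
  2   | brown | soda | writer | dog | painting
  3   | black | coffee | pilot | rabbit | gardening
  4   | white | juice | chef | hamster | reading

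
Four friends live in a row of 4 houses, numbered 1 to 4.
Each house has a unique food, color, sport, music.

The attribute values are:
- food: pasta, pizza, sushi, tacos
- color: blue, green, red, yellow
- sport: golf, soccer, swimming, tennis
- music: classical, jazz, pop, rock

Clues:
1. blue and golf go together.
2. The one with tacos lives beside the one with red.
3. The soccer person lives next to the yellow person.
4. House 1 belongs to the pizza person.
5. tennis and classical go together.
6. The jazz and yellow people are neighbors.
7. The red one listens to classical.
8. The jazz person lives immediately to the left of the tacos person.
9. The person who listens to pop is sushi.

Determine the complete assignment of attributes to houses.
Solution:

House | Food | Color | Sport | Music
------------------------------------
  1   | pizza | green | soccer | jazz
  2   | tacos | yellow | swimming | rock
  3   | pasta | red | tennis | classical
  4   | sushi | blue | golf | pop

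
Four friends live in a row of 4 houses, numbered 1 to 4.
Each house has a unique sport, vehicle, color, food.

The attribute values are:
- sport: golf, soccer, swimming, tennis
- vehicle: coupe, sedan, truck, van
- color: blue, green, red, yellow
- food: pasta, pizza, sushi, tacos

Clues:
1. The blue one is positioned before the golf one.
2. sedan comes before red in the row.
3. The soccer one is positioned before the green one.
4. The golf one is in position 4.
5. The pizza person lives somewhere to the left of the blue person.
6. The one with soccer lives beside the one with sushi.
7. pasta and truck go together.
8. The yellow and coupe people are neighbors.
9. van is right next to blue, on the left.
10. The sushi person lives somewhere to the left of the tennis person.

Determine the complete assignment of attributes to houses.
Solution:

House | Sport | Vehicle | Color | Food
--------------------------------------
  1   | soccer | van | yellow | pizza
  2   | swimming | coupe | blue | sushi
  3   | tennis | sedan | green | tacos
  4   | golf | truck | red | pasta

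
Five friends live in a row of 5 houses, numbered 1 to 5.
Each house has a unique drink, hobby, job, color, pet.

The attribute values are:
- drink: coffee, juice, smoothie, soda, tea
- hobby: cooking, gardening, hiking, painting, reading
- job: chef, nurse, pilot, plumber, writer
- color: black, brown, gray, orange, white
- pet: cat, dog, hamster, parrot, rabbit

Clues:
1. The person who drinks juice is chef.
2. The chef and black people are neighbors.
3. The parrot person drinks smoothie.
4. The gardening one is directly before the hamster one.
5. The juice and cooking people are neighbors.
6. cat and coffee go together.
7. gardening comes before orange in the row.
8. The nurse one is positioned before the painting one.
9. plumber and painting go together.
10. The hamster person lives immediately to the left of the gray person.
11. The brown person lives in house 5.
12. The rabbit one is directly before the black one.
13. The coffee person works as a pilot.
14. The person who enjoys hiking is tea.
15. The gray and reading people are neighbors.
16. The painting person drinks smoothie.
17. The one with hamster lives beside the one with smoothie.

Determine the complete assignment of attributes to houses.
Solution:

House | Drink | Hobby | Job | Color | Pet
-----------------------------------------
  1   | juice | gardening | chef | white | rabbit
  2   | soda | cooking | nurse | black | hamster
  3   | smoothie | painting | plumber | gray | parrot
  4   | coffee | reading | pilot | orange | cat
  5   | tea | hiking | writer | brown | dog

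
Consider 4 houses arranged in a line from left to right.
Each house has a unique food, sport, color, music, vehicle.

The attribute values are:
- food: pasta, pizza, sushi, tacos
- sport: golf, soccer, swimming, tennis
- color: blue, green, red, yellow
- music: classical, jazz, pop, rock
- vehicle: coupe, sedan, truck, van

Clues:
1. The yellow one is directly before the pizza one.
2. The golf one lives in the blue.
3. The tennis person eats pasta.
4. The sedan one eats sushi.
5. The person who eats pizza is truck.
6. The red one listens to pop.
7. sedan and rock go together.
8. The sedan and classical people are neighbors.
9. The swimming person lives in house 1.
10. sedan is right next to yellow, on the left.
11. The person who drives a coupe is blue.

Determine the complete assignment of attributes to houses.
Solution:

House | Food | Sport | Color | Music | Vehicle
----------------------------------------------
  1   | sushi | swimming | green | rock | sedan
  2   | pasta | tennis | yellow | classical | van
  3   | pizza | soccer | red | pop | truck
  4   | tacos | golf | blue | jazz | coupe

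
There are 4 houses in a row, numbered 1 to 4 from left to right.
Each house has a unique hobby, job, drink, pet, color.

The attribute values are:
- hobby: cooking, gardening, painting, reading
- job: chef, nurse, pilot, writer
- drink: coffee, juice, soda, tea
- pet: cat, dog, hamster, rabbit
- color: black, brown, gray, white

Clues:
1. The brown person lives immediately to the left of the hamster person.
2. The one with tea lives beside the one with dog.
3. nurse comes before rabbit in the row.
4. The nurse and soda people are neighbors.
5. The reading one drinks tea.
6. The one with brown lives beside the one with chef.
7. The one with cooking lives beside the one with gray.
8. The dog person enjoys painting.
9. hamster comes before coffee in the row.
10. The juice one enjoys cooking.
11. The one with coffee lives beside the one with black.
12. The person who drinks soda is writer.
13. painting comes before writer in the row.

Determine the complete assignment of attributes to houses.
Solution:

House | Hobby | Job | Drink | Pet | Color
-----------------------------------------
  1   | cooking | pilot | juice | cat | brown
  2   | reading | chef | tea | hamster | gray
  3   | painting | nurse | coffee | dog | white
  4   | gardening | writer | soda | rabbit | black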